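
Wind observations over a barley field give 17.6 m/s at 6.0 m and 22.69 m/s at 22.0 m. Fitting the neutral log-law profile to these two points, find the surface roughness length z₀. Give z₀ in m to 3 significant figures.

z₀ ≈ 0.0671 m

Log law: V(z) ∝ ln(z/z₀). With r = V₁/V₂ = 17.6/22.69 = 0.77567,
r · ln(z₂/z₀) = ln(z₁/z₀) ⇒ ln z₀ = (ln z₁ − r·ln z₂)/(1 − r)
ln z₀ = (1.79176 − 0.77567×3.09104) / 0.22433 = -2.7008
z₀ = exp(-2.7008) = 0.06715 m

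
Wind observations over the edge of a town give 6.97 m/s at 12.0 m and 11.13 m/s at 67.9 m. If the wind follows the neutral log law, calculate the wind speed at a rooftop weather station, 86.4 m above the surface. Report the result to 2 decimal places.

Log law: V ∝ ln(z/z₀). From the pair, with r = V₁/V₂ = 0.62624,
ln z₀ = (ln z₁ − r·ln z₂)/(1 − r) = (2.4849 − 0.62624×4.2180)/0.37376 = -0.4189 → z₀ = 0.6578 m
V₃ = V₁ · ln(z₃/z₀)/ln(z₁/z₀) = 6.97 × 4.8779/2.9038 = 11.7084 m/s

11.71 m/s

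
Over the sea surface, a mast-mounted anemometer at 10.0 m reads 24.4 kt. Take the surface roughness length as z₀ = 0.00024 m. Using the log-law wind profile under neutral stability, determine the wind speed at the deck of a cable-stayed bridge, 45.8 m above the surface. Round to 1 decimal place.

Log law: V(z) ∝ ln(z/z₀), so V₂/V₁ = ln(z₂/z₀) / ln(z₁/z₀).
ln(45.8/0.00024) = 12.1592, ln(10.0/0.00024) = 10.6375
V₂ = 24.4 × 12.1592/10.6375 = 24.4 × 1.1431 = 27.8904 kt

27.9 kt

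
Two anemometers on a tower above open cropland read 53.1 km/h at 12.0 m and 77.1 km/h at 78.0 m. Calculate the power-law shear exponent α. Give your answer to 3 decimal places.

Power law: V₂/V₁ = (z₂/z₁)^α ⇒ α = ln(V₂/V₁) / ln(z₂/z₁)
α = ln(77.1/53.1) / ln(78.0/12.0) = ln(1.4520) / ln(6.5000)
  = 0.37293 / 1.87180 = 0.19923

α ≈ 0.199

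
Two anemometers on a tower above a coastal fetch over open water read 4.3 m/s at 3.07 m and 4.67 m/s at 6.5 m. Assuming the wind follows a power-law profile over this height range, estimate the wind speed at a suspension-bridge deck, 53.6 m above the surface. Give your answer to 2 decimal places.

5.89 m/s

First find α: α = ln(V₂/V₁)/ln(z₂/z₁) = ln(4.67/4.3)/ln(6.5/3.07) = 0.08254/0.75012 = 0.1100
Extrapolate from 6.5 m to 53.6 m: V₃ = 4.67 × (53.6/6.5)^0.1100 = 4.67 × 1.2613 = 5.8904 m/s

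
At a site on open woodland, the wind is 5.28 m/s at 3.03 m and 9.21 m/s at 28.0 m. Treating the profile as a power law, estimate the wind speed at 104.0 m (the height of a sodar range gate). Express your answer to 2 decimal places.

First find α: α = ln(V₂/V₁)/ln(z₂/z₁) = ln(9.21/5.28)/ln(28.0/3.03) = 0.55636/2.22364 = 0.2502
Extrapolate from 28.0 m to 104.0 m: V₃ = 9.21 × (104.0/28.0)^0.2502 = 9.21 × 1.3886 = 12.7892 m/s

12.79 m/s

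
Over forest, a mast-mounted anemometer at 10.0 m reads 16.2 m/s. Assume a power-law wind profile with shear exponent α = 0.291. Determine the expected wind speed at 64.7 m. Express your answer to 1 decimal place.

27.9 m/s

Power-law profile: V₂ = V₁ · (z₂/z₁)^α
V₂ = 16.2 × (64.7/10.0)^0.291 = 16.2 × (6.4700)^0.291
    = 16.2 × 1.7218 = 27.8925 m/s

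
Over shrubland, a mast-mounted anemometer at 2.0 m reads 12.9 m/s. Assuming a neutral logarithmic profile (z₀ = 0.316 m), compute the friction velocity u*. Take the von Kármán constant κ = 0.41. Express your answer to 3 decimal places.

Log law: V(z) = (u*/κ) · ln(z/z₀) ⇒ u* = κ · V / ln(z/z₀)
u* = 0.41 × 12.9 / ln(2.0/0.316) = 0.41 × 12.9 / 1.8452
   = 5.2890 / 1.8452 = 2.8664 m/s

u* ≈ 2.866 m/s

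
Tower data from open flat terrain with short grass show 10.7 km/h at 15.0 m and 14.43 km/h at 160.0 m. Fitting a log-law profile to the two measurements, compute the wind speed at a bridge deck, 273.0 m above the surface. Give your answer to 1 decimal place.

15.3 km/h

Log law: V ∝ ln(z/z₀). From the pair, with r = V₁/V₂ = 0.74151,
ln z₀ = (ln z₁ − r·ln z₂)/(1 − r) = (2.7081 − 0.74151×5.0752)/0.25849 = -4.0824 → z₀ = 0.01687 m
V₃ = V₁ · ln(z₃/z₀)/ln(z₁/z₀) = 10.7 × 9.6918/6.7904 = 15.2719 km/h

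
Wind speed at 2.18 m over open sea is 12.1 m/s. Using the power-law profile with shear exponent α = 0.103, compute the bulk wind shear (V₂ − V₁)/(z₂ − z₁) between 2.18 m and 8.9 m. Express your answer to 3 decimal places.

0.281 m/s/m

Power law: V₂ = V₁ · (z₂/z₁)^α = 12.1 × (4.0826)^0.103 = 13.9866 m/s
ΔV/Δz = (13.9866 − 12.1)/(8.9 − 2.18) = 1.8866/6.7200 = 0.28074 m/s/m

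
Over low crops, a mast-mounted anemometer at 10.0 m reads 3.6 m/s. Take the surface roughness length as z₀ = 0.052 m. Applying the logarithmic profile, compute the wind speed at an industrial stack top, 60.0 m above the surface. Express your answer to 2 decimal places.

Log law: V(z) ∝ ln(z/z₀), so V₂/V₁ = ln(z₂/z₀) / ln(z₁/z₀).
ln(60.0/0.052) = 7.0509, ln(10.0/0.052) = 5.2591
V₂ = 3.6 × 7.0509/5.2591 = 3.6 × 1.3407 = 4.8265 m/s

4.83 m/s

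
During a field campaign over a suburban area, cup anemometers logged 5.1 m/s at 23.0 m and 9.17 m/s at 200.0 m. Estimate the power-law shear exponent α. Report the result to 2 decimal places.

Power law: V₂/V₁ = (z₂/z₁)^α ⇒ α = ln(V₂/V₁) / ln(z₂/z₁)
α = ln(9.17/5.1) / ln(200.0/23.0) = ln(1.7980) / ln(8.6957)
  = 0.58670 / 2.16282 = 0.27126

α ≈ 0.27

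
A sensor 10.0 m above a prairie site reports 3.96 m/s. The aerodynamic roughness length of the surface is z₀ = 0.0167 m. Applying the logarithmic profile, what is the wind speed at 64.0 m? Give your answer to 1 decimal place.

Log law: V(z) ∝ ln(z/z₀), so V₂/V₁ = ln(z₂/z₀) / ln(z₁/z₀).
ln(64.0/0.0167) = 8.2512, ln(10.0/0.0167) = 6.3949
V₂ = 3.96 × 8.2512/6.3949 = 3.96 × 1.2903 = 5.1095 m/s

5.1 m/s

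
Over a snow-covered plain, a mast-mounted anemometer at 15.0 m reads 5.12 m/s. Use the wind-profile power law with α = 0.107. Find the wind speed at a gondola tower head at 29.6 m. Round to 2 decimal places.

Power-law profile: V₂ = V₁ · (z₂/z₁)^α
V₂ = 5.12 × (29.6/15.0)^0.107 = 5.12 × (1.9733)^0.107
    = 5.12 × 1.0754 = 5.5063 m/s

5.51 m/s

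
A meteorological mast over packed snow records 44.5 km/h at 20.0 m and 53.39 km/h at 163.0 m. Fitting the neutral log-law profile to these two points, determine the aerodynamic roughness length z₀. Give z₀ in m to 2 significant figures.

Log law: V(z) ∝ ln(z/z₀). With r = V₁/V₂ = 44.5/53.39 = 0.83349,
r · ln(z₂/z₀) = ln(z₁/z₀) ⇒ ln z₀ = (ln z₁ − r·ln z₂)/(1 − r)
ln z₀ = (2.99573 − 0.83349×5.09375) / 0.16651 = -7.5062
z₀ = exp(-7.5062) = 0.0005497 m

z₀ ≈ 0.00055 m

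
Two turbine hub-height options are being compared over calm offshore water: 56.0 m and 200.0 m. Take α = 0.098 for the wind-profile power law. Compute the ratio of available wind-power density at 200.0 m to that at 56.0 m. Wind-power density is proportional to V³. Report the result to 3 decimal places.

1.454

Speed ratio: V_B/V_A = (z_B/z_A)^α = (200.0/56.0)^0.098 = (3.5714)^0.098 = 1.13287
Power-density ratio: P_B/P_A = (V_B/V_A)³ = (1.13287)³ = 1.45390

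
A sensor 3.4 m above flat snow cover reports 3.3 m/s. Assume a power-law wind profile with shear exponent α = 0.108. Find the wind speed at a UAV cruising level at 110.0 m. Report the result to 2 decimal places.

Power-law profile: V₂ = V₁ · (z₂/z₁)^α
V₂ = 3.3 × (110.0/3.4)^0.108 = 3.3 × (32.3529)^0.108
    = 3.3 × 1.4557 = 4.8038 m/s

4.80 m/s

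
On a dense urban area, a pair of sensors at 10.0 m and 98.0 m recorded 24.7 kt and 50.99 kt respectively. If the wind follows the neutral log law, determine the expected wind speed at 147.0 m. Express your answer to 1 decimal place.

55.7 kt

Log law: V ∝ ln(z/z₀). From the pair, with r = V₁/V₂ = 0.48441,
ln z₀ = (ln z₁ − r·ln z₂)/(1 − r) = (2.3026 − 0.48441×4.5850)/0.51559 = 0.1582 → z₀ = 1.171 m
V₃ = V₁ · ln(z₃/z₀)/ln(z₁/z₀) = 24.7 × 4.8322/2.1443 = 55.6604 kt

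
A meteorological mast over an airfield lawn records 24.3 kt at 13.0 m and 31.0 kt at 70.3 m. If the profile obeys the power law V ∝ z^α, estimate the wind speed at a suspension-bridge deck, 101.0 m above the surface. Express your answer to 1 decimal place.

32.7 kt

First find α: α = ln(V₂/V₁)/ln(z₂/z₁) = ln(31.0/24.3)/ln(70.3/13.0) = 0.24351/1.68782 = 0.1443
Extrapolate from 70.3 m to 101.0 m: V₃ = 31.0 × (101.0/70.3)^0.1443 = 31.0 × 1.0537 = 32.6637 kt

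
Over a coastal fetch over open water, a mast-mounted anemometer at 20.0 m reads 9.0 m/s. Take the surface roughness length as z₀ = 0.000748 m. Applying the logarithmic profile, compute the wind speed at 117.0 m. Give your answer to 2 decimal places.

Log law: V(z) ∝ ln(z/z₀), so V₂/V₁ = ln(z₂/z₀) / ln(z₁/z₀).
ln(117.0/0.000748) = 11.9603, ln(20.0/0.000748) = 10.1938
V₂ = 9.0 × 11.9603/10.1938 = 9.0 × 1.1733 = 10.5596 m/s

10.56 m/s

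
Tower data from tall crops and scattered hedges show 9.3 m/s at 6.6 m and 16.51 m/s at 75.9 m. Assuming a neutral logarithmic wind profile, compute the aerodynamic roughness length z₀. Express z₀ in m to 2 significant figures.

Log law: V(z) ∝ ln(z/z₀). With r = V₁/V₂ = 9.3/16.51 = 0.56329,
r · ln(z₂/z₀) = ln(z₁/z₀) ⇒ ln z₀ = (ln z₁ − r·ln z₂)/(1 − r)
ln z₀ = (1.88707 − 0.56329×4.32942) / 0.43671 = -1.2633
z₀ = exp(-1.2633) = 0.2827 m

z₀ ≈ 0.28 m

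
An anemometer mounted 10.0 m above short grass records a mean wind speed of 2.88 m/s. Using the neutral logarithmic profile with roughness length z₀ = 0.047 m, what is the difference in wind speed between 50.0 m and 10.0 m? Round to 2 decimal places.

Log law: V₂ = V₁ · ln(z₂/z₀)/ln(z₁/z₀) = 2.88 × 6.9696/5.3602 = 3.7447 m/s
ΔV = 3.7447 − 2.88 = 0.8647 m/s

0.86 m/s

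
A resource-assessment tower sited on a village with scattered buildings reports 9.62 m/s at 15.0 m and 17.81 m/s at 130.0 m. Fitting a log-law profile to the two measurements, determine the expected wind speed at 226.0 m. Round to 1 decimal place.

Log law: V ∝ ln(z/z₀). From the pair, with r = V₁/V₂ = 0.54015,
ln z₀ = (ln z₁ − r·ln z₂)/(1 − r) = (2.7081 − 0.54015×4.8675)/0.45985 = 0.1715 → z₀ = 1.187 m
V₃ = V₁ · ln(z₃/z₀)/ln(z₁/z₀) = 9.62 × 5.2490/2.5365 = 19.9073 m/s

19.9 m/s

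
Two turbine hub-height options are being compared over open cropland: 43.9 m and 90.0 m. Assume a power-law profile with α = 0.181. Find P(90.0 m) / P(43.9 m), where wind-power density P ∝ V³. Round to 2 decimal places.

1.48

Speed ratio: V_B/V_A = (z_B/z_A)^α = (90.0/43.9)^0.181 = (2.0501)^0.181 = 1.13876
Power-density ratio: P_B/P_A = (V_B/V_A)³ = (1.13876)³ = 1.47671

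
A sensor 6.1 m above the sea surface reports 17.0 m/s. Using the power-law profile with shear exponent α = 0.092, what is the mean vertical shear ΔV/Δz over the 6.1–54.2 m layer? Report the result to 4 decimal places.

Power law: V₂ = V₁ · (z₂/z₁)^α = 17.0 × (8.8852)^0.092 = 20.7839 m/s
ΔV/Δz = (20.7839 − 17.0)/(54.2 − 6.1) = 3.7839/48.1000 = 0.07867 m/s/m

0.0787 m/s/m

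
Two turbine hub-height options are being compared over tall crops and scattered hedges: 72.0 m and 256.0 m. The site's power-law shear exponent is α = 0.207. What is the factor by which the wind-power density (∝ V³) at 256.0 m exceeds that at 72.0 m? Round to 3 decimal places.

Speed ratio: V_B/V_A = (z_B/z_A)^α = (256.0/72.0)^0.207 = (3.5556)^0.207 = 1.30028
Power-density ratio: P_B/P_A = (V_B/V_A)³ = (1.30028)³ = 2.19843

2.198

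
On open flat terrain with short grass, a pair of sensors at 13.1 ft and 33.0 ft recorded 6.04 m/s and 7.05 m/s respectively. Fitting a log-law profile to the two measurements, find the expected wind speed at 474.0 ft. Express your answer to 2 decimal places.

9.96 m/s

Log law: V ∝ ln(z/z₀). From the pair, with r = V₁/V₂ = 0.85674,
ln z₀ = (ln z₁ − r·ln z₂)/(1 − r) = (2.5726 − 0.85674×3.4965)/0.14326 = -2.9525 → z₀ = 0.05221 ft
V₃ = V₁ · ln(z₃/z₀)/ln(z₁/z₀) = 6.04 × 9.1137/5.5251 = 9.9630 m/s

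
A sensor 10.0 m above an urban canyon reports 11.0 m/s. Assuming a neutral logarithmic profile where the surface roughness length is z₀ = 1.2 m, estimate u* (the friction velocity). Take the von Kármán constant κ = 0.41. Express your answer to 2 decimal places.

u* ≈ 2.13 m/s

Log law: V(z) = (u*/κ) · ln(z/z₀) ⇒ u* = κ · V / ln(z/z₀)
u* = 0.41 × 11.0 / ln(10.0/1.2) = 0.41 × 11.0 / 2.1203
   = 4.5100 / 2.1203 = 2.1271 m/s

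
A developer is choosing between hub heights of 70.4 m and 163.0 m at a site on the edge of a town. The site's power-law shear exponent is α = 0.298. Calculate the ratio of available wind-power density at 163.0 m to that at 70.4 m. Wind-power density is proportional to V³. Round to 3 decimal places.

2.118

Speed ratio: V_B/V_A = (z_B/z_A)^α = (163.0/70.4)^0.298 = (2.3153)^0.298 = 1.28427
Power-density ratio: P_B/P_A = (V_B/V_A)³ = (1.28427)³ = 2.11819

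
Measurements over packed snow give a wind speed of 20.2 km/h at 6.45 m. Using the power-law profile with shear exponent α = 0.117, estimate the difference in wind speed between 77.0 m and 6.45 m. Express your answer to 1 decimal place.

6.8 km/h

Power law: V₂ = V₁ · (z₂/z₁)^α = 20.2 × (11.9380)^0.117 = 26.9993 km/h
ΔV = 26.9993 − 20.2 = 6.7993 km/h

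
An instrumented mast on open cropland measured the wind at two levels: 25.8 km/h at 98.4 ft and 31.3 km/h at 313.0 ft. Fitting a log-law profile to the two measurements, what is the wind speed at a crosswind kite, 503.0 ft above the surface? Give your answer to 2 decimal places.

33.55 km/h

Log law: V ∝ ln(z/z₀). From the pair, with r = V₁/V₂ = 0.82428,
ln z₀ = (ln z₁ − r·ln z₂)/(1 − r) = (4.5890 − 0.82428×5.7462)/0.17572 = -0.8391 → z₀ = 0.4321 ft
V₃ = V₁ · ln(z₃/z₀)/ln(z₁/z₀) = 25.8 × 7.0597/5.4281 = 33.5548 km/h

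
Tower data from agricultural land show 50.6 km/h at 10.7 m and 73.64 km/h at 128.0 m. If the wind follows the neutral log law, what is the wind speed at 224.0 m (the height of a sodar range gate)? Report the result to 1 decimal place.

78.8 km/h

Log law: V ∝ ln(z/z₀). From the pair, with r = V₁/V₂ = 0.68713,
ln z₀ = (ln z₁ − r·ln z₂)/(1 − r) = (2.3702 − 0.68713×4.8520)/0.31287 = -3.0802 → z₀ = 0.04595 m
V₃ = V₁ · ln(z₃/z₀)/ln(z₁/z₀) = 50.6 × 8.4919/5.4505 = 78.8353 km/h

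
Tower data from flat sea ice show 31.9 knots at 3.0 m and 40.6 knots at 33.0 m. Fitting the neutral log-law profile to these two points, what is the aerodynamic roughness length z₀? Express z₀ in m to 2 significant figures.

Log law: V(z) ∝ ln(z/z₀). With r = V₁/V₂ = 31.9/40.6 = 0.78571,
r · ln(z₂/z₀) = ln(z₁/z₀) ⇒ ln z₀ = (ln z₁ − r·ln z₂)/(1 − r)
ln z₀ = (1.09861 − 0.78571×3.49651) / 0.21429 = -7.6937
z₀ = exp(-7.6937) = 0.0004557 m

z₀ ≈ 0.00046 m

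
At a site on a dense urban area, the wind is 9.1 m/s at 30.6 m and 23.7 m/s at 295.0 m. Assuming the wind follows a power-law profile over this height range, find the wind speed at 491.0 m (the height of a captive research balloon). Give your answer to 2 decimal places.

29.39 m/s

First find α: α = ln(V₂/V₁)/ln(z₂/z₁) = ln(23.7/9.1)/ln(295.0/30.6) = 0.95720/2.26598 = 0.4224
Extrapolate from 295.0 m to 491.0 m: V₃ = 23.7 × (491.0/295.0)^0.4224 = 23.7 × 1.2401 = 29.3909 m/s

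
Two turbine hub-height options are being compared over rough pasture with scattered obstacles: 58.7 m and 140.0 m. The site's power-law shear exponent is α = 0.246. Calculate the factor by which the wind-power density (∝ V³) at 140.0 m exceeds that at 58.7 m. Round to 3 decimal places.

1.899

Speed ratio: V_B/V_A = (z_B/z_A)^α = (140.0/58.7)^0.246 = (2.3850)^0.246 = 1.23840
Power-density ratio: P_B/P_A = (V_B/V_A)³ = (1.23840)³ = 1.89927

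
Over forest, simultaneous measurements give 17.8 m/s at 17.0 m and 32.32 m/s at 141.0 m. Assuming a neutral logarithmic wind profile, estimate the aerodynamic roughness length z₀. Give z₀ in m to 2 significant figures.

Log law: V(z) ∝ ln(z/z₀). With r = V₁/V₂ = 17.8/32.32 = 0.55074,
r · ln(z₂/z₀) = ln(z₁/z₀) ⇒ ln z₀ = (ln z₁ − r·ln z₂)/(1 − r)
ln z₀ = (2.83321 − 0.55074×4.94876) / 0.44926 = 0.2398
z₀ = exp(0.2398) = 1.271 m

z₀ ≈ 1.3 m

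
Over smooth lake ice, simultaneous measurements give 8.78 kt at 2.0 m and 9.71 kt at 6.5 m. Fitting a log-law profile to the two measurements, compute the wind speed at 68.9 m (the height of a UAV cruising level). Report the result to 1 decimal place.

Log law: V ∝ ln(z/z₀). From the pair, with r = V₁/V₂ = 0.90422,
ln z₀ = (ln z₁ − r·ln z₂)/(1 − r) = (0.6931 − 0.90422×1.8718)/0.09578 = -10.4344 → z₀ = 0.00002940 m
V₃ = V₁ · ln(z₃/z₀)/ln(z₁/z₀) = 8.78 × 14.6670/11.1275 = 11.5728 kt

11.6 kt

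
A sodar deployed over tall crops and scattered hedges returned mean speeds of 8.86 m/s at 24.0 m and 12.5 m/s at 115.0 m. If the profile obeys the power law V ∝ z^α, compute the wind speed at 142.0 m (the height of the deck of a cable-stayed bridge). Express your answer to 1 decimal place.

First find α: α = ln(V₂/V₁)/ln(z₂/z₁) = ln(12.5/8.86)/ln(115.0/24.0) = 0.34418/1.56688 = 0.2197
Extrapolate from 115.0 m to 142.0 m: V₃ = 12.5 × (142.0/115.0)^0.2197 = 12.5 × 1.0474 = 13.0927 m/s

13.1 m/s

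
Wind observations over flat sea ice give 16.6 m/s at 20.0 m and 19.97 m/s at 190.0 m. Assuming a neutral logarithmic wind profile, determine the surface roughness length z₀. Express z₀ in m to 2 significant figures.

z₀ ≈ 0.00031 m

Log law: V(z) ∝ ln(z/z₀). With r = V₁/V₂ = 16.6/19.97 = 0.83125,
r · ln(z₂/z₀) = ln(z₁/z₀) ⇒ ln z₀ = (ln z₁ − r·ln z₂)/(1 − r)
ln z₀ = (2.99573 − 0.83125×5.24702) / 0.16875 = -8.0937
z₀ = exp(-8.0937) = 0.0003055 m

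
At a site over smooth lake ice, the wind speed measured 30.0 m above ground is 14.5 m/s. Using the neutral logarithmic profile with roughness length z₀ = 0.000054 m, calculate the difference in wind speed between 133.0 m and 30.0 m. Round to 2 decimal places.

1.63 m/s

Log law: V₂ = V₁ · ln(z₂/z₀)/ln(z₁/z₀) = 14.5 × 14.7169/13.2277 = 16.1324 m/s
ΔV = 16.1324 − 14.5 = 1.6324 m/s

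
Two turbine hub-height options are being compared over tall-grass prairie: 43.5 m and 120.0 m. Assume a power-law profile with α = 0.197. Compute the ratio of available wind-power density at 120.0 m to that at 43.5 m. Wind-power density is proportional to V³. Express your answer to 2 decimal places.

Speed ratio: V_B/V_A = (z_B/z_A)^α = (120.0/43.5)^0.197 = (2.7586)^0.197 = 1.22128
Power-density ratio: P_B/P_A = (V_B/V_A)³ = (1.22128)³ = 1.82158

1.82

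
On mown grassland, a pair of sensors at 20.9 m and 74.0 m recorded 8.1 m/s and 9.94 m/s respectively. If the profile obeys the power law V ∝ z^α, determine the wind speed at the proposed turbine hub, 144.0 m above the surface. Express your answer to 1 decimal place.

11.1 m/s

First find α: α = ln(V₂/V₁)/ln(z₂/z₁) = ln(9.94/8.1)/ln(74.0/20.9) = 0.20470/1.26432 = 0.1619
Extrapolate from 74.0 m to 144.0 m: V₃ = 9.94 × (144.0/74.0)^0.1619 = 9.94 × 1.1138 = 11.0713 m/s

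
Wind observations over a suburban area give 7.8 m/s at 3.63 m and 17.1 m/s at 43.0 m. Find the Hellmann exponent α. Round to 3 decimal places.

α ≈ 0.318

Power law: V₂/V₁ = (z₂/z₁)^α ⇒ α = ln(V₂/V₁) / ln(z₂/z₁)
α = ln(17.1/7.8) / ln(43.0/3.63) = ln(2.1923) / ln(11.8457)
  = 0.78495 / 2.47197 = 0.31754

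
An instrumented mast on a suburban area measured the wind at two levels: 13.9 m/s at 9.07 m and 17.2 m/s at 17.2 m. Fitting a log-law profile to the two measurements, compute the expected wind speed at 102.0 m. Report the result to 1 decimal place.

Log law: V ∝ ln(z/z₀). From the pair, with r = V₁/V₂ = 0.80814,
ln z₀ = (ln z₁ − r·ln z₂)/(1 − r) = (2.2050 − 0.80814×2.8449)/0.19186 = -0.4905 → z₀ = 0.6123 m
V₃ = V₁ · ln(z₃/z₀)/ln(z₁/z₀) = 13.9 × 5.1155/2.6955 = 26.3794 m/s

26.4 m/s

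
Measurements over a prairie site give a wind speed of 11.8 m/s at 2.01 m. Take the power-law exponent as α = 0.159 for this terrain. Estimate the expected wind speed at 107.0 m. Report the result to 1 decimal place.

22.2 m/s

Power-law profile: V₂ = V₁ · (z₂/z₁)^α
V₂ = 11.8 × (107.0/2.01)^0.159 = 11.8 × (53.2338)^0.159
    = 11.8 × 1.8813 = 22.1996 m/s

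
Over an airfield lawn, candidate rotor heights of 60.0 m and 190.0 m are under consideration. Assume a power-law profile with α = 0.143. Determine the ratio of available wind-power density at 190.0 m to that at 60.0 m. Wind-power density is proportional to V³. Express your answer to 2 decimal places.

Speed ratio: V_B/V_A = (z_B/z_A)^α = (190.0/60.0)^0.143 = (3.1667)^0.143 = 1.17920
Power-density ratio: P_B/P_A = (V_B/V_A)³ = (1.17920)³ = 1.63968

1.64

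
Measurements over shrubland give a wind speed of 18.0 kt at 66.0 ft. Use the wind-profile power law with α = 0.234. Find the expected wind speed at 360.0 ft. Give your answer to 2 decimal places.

26.77 kt

Power-law profile: V₂ = V₁ · (z₂/z₁)^α
V₂ = 18.0 × (360.0/66.0)^0.234 = 18.0 × (5.4545)^0.234
    = 18.0 × 1.4873 = 26.7716 kt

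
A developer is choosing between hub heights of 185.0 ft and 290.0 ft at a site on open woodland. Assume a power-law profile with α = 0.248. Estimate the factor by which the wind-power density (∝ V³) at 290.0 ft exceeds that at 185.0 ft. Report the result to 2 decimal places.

1.40

Speed ratio: V_B/V_A = (z_B/z_A)^α = (290.0/185.0)^0.248 = (1.5676)^0.248 = 1.11793
Power-density ratio: P_B/P_A = (V_B/V_A)³ = (1.11793)³ = 1.39717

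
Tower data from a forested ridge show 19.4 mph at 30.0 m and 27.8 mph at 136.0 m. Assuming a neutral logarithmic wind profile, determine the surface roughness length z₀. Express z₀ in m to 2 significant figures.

z₀ ≈ 0.91 m

Log law: V(z) ∝ ln(z/z₀). With r = V₁/V₂ = 19.4/27.8 = 0.69784,
r · ln(z₂/z₀) = ln(z₁/z₀) ⇒ ln z₀ = (ln z₁ − r·ln z₂)/(1 − r)
ln z₀ = (3.40120 − 0.69784×4.91265) / 0.30216 = -0.0895
z₀ = exp(-0.0895) = 0.9143 m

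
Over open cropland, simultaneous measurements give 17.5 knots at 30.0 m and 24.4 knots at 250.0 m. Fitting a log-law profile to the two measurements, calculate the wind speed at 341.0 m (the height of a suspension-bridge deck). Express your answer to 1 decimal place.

25.4 knots

Log law: V ∝ ln(z/z₀). From the pair, with r = V₁/V₂ = 0.71721,
ln z₀ = (ln z₁ − r·ln z₂)/(1 − r) = (3.4012 − 0.71721×5.5215)/0.28279 = -1.9763 → z₀ = 0.1386 m
V₃ = V₁ · ln(z₃/z₀)/ln(z₁/z₀) = 17.5 × 7.8082/5.3775 = 25.4102 knots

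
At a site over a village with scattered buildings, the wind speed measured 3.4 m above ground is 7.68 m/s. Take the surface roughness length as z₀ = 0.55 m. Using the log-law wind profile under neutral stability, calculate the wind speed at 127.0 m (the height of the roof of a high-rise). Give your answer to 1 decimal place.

Log law: V(z) ∝ ln(z/z₀), so V₂/V₁ = ln(z₂/z₀) / ln(z₁/z₀).
ln(127.0/0.55) = 5.4420, ln(3.4/0.55) = 1.8216
V₂ = 7.68 × 5.4420/1.8216 = 7.68 × 2.9875 = 22.9438 m/s

22.9 m/s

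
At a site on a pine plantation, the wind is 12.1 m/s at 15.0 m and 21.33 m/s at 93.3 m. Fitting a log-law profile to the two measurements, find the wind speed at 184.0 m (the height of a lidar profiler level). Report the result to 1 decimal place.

Log law: V ∝ ln(z/z₀). From the pair, with r = V₁/V₂ = 0.56728,
ln z₀ = (ln z₁ − r·ln z₂)/(1 − r) = (2.7081 − 0.56728×4.5358)/0.43272 = 0.3119 → z₀ = 1.366 m
V₃ = V₁ · ln(z₃/z₀)/ln(z₁/z₀) = 12.1 × 4.9030/2.3961 = 24.7594 m/s

24.8 m/s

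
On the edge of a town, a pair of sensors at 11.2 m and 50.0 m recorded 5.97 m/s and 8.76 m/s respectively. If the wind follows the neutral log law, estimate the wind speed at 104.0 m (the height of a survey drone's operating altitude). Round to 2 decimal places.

10.13 m/s

Log law: V ∝ ln(z/z₀). From the pair, with r = V₁/V₂ = 0.68151,
ln z₀ = (ln z₁ − r·ln z₂)/(1 − r) = (2.4159 − 0.68151×3.9120)/0.31849 = -0.7854 → z₀ = 0.4559 m
V₃ = V₁ · ln(z₃/z₀)/ln(z₁/z₀) = 5.97 × 5.4298/3.2014 = 10.1257 m/s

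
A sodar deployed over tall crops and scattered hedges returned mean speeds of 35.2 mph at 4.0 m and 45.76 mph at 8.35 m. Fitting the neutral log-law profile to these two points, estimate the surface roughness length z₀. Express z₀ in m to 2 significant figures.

z₀ ≈ 0.34 m

Log law: V(z) ∝ ln(z/z₀). With r = V₁/V₂ = 35.2/45.76 = 0.76923,
r · ln(z₂/z₀) = ln(z₁/z₀) ⇒ ln z₀ = (ln z₁ − r·ln z₂)/(1 − r)
ln z₀ = (1.38629 − 0.76923×2.12226) / 0.23077 = -1.0669
z₀ = exp(-1.0669) = 0.3441 m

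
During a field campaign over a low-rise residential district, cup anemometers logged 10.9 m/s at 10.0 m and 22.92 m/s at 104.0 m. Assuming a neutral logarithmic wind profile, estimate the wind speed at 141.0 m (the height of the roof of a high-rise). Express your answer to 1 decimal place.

Log law: V ∝ ln(z/z₀). From the pair, with r = V₁/V₂ = 0.47557,
ln z₀ = (ln z₁ − r·ln z₂)/(1 − r) = (2.3026 − 0.47557×4.6444)/0.52443 = 0.1790 → z₀ = 1.196 m
V₃ = V₁ · ln(z₃/z₀)/ln(z₁/z₀) = 10.9 × 4.7698/2.1236 = 24.4823 m/s

24.5 m/s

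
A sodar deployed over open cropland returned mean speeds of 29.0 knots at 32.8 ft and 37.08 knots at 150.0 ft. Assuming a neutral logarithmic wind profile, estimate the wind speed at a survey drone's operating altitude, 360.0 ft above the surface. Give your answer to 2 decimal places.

Log law: V ∝ ln(z/z₀). From the pair, with r = V₁/V₂ = 0.78209,
ln z₀ = (ln z₁ − r·ln z₂)/(1 − r) = (3.4904 − 0.78209×5.0106)/0.21791 = -1.9658 → z₀ = 0.1400 ft
V₃ = V₁ · ln(z₃/z₀)/ln(z₁/z₀) = 29.0 × 7.8519/5.4562 = 41.7332 knots

41.73 knots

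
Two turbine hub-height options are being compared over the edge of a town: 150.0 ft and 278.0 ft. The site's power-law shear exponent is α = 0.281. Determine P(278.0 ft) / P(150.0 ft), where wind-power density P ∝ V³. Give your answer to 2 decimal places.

1.68

Speed ratio: V_B/V_A = (z_B/z_A)^α = (278.0/150.0)^0.281 = (1.8533)^0.281 = 1.18931
Power-density ratio: P_B/P_A = (V_B/V_A)³ = (1.18931)³ = 1.68223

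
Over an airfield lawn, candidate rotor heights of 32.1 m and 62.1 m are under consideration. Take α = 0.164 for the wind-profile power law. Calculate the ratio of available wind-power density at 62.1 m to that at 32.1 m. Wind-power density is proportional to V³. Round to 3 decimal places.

Speed ratio: V_B/V_A = (z_B/z_A)^α = (62.1/32.1)^0.164 = (1.9346)^0.164 = 1.11430
Power-density ratio: P_B/P_A = (V_B/V_A)³ = (1.11430)³ = 1.38357

1.384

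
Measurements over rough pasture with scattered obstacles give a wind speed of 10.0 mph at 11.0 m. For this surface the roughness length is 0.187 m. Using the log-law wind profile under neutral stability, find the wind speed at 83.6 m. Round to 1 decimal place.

Log law: V(z) ∝ ln(z/z₀), so V₂/V₁ = ln(z₂/z₀) / ln(z₁/z₀).
ln(83.6/0.187) = 6.1027, ln(11.0/0.187) = 4.0745
V₂ = 10.0 × 6.1027/4.0745 = 10.0 × 1.4978 = 14.9776 mph

15.0 mph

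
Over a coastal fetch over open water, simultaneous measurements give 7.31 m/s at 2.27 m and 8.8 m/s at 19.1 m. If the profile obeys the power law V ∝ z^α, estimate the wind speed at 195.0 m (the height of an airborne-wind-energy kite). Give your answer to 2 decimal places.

10.77 m/s

First find α: α = ln(V₂/V₁)/ln(z₂/z₁) = ln(8.8/7.31)/ln(19.1/2.27) = 0.18551/2.12991 = 0.0871
Extrapolate from 19.1 m to 195.0 m: V₃ = 8.8 × (195.0/19.1)^0.0871 = 8.8 × 1.2243 = 10.7737 m/s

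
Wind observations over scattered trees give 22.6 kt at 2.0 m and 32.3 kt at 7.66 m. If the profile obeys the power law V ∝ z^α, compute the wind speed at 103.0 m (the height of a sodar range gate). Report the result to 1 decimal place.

64.5 kt

First find α: α = ln(V₂/V₁)/ln(z₂/z₁) = ln(32.3/22.6)/ln(7.66/2.0) = 0.35712/1.34286 = 0.2659
Extrapolate from 7.66 m to 103.0 m: V₃ = 32.3 × (103.0/7.66)^0.2659 = 32.3 × 1.9959 = 64.4676 kt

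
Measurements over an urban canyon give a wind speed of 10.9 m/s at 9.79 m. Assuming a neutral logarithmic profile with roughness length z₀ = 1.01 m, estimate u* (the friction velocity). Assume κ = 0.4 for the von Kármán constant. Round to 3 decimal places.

Log law: V(z) = (u*/κ) · ln(z/z₀) ⇒ u* = κ · V / ln(z/z₀)
u* = 0.4 × 10.9 / ln(9.79/1.01) = 0.4 × 10.9 / 2.2714
   = 4.3600 / 2.2714 = 1.9195 m/s

u* ≈ 1.920 m/s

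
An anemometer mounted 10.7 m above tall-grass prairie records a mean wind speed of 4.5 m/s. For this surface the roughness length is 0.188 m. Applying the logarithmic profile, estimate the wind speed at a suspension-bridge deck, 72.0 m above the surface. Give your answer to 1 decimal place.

6.6 m/s

Log law: V(z) ∝ ln(z/z₀), so V₂/V₁ = ln(z₂/z₀) / ln(z₁/z₀).
ln(72.0/0.188) = 5.9480, ln(10.7/0.188) = 4.0416
V₂ = 4.5 × 5.9480/4.0416 = 4.5 × 1.4717 = 6.6227 m/s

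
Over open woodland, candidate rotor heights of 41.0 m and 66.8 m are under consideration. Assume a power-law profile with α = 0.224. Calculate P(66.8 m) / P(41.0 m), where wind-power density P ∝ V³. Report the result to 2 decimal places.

1.39

Speed ratio: V_B/V_A = (z_B/z_A)^α = (66.8/41.0)^0.224 = (1.6293)^0.224 = 1.11554
Power-density ratio: P_B/P_A = (V_B/V_A)³ = (1.11554)³ = 1.38822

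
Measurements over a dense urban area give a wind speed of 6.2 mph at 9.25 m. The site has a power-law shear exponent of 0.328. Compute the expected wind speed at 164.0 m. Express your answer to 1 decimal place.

Power-law profile: V₂ = V₁ · (z₂/z₁)^α
V₂ = 6.2 × (164.0/9.25)^0.328 = 6.2 × (17.7297)^0.328
    = 6.2 × 2.5679 = 15.9208 mph

15.9 mph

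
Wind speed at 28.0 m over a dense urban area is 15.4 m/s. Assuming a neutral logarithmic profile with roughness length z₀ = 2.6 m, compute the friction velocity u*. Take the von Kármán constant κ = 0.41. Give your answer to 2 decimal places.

u* ≈ 2.66 m/s

Log law: V(z) = (u*/κ) · ln(z/z₀) ⇒ u* = κ · V / ln(z/z₀)
u* = 0.41 × 15.4 / ln(28.0/2.6) = 0.41 × 15.4 / 2.3767
   = 6.3140 / 2.3767 = 2.6566 m/s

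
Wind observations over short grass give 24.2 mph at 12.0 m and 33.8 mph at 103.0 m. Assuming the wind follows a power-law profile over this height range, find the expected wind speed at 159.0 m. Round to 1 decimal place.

First find α: α = ln(V₂/V₁)/ln(z₂/z₁) = ln(33.8/24.2)/ln(103.0/12.0) = 0.33411/2.14982 = 0.1554
Extrapolate from 103.0 m to 159.0 m: V₃ = 33.8 × (159.0/103.0)^0.1554 = 33.8 × 1.0698 = 36.1594 mph

36.2 mph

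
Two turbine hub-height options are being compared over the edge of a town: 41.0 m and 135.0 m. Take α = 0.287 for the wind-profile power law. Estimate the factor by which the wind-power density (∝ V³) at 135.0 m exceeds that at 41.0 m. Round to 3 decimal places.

Speed ratio: V_B/V_A = (z_B/z_A)^α = (135.0/41.0)^0.287 = (3.2927)^0.287 = 1.40779
Power-density ratio: P_B/P_A = (V_B/V_A)³ = (1.40779)³ = 2.79004

2.790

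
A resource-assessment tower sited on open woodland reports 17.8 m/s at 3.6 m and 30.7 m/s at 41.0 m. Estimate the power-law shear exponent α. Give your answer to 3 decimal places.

α ≈ 0.224

Power law: V₂/V₁ = (z₂/z₁)^α ⇒ α = ln(V₂/V₁) / ln(z₂/z₁)
α = ln(30.7/17.8) / ln(41.0/3.6) = ln(1.7247) / ln(11.3889)
  = 0.54506 / 2.43264 = 0.22406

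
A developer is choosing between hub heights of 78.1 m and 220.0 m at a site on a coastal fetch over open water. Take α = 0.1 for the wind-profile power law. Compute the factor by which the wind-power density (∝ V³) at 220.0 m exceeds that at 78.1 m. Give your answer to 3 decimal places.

Speed ratio: V_B/V_A = (z_B/z_A)^α = (220.0/78.1)^0.1 = (2.8169)^0.1 = 1.10912
Power-density ratio: P_B/P_A = (V_B/V_A)³ = (1.10912)³ = 1.36437

1.364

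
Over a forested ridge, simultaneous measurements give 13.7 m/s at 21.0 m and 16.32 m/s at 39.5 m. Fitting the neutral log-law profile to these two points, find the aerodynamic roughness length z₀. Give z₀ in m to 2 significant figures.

z₀ ≈ 0.77 m

Log law: V(z) ∝ ln(z/z₀). With r = V₁/V₂ = 13.7/16.32 = 0.83946,
r · ln(z₂/z₀) = ln(z₁/z₀) ⇒ ln z₀ = (ln z₁ − r·ln z₂)/(1 − r)
ln z₀ = (3.04452 − 0.83946×3.67630) / 0.16054 = -0.2591
z₀ = exp(-0.2591) = 0.7718 m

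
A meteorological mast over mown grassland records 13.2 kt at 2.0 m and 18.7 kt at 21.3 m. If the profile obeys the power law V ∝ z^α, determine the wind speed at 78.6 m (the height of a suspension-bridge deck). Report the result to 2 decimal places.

First find α: α = ln(V₂/V₁)/ln(z₂/z₁) = ln(18.7/13.2)/ln(21.3/2.0) = 0.34831/2.36556 = 0.1472
Extrapolate from 21.3 m to 78.6 m: V₃ = 18.7 × (78.6/21.3)^0.1472 = 18.7 × 1.2120 = 22.6638 kt

22.66 kt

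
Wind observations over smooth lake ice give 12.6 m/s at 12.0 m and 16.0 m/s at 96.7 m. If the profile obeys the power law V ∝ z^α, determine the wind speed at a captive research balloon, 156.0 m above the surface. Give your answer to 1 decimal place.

16.9 m/s

First find α: α = ln(V₂/V₁)/ln(z₂/z₁) = ln(16.0/12.6)/ln(96.7/12.0) = 0.23889/2.08671 = 0.1145
Extrapolate from 96.7 m to 156.0 m: V₃ = 16.0 × (156.0/96.7)^0.1145 = 16.0 × 1.0563 = 16.9004 m/s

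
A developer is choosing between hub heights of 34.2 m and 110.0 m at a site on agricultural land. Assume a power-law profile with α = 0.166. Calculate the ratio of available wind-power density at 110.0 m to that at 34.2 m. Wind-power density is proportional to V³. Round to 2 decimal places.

Speed ratio: V_B/V_A = (z_B/z_A)^α = (110.0/34.2)^0.166 = (3.2164)^0.166 = 1.21401
Power-density ratio: P_B/P_A = (V_B/V_A)³ = (1.21401)³ = 1.78924

1.79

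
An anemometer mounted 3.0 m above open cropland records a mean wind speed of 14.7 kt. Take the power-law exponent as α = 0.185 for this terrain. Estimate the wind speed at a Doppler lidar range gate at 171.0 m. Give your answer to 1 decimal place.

31.1 kt

Power-law profile: V₂ = V₁ · (z₂/z₁)^α
V₂ = 14.7 × (171.0/3.0)^0.185 = 14.7 × (57.0000)^0.185
    = 14.7 × 2.1127 = 31.0566 kt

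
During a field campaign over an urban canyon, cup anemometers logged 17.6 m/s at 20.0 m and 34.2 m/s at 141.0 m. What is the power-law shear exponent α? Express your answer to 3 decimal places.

α ≈ 0.340

Power law: V₂/V₁ = (z₂/z₁)^α ⇒ α = ln(V₂/V₁) / ln(z₂/z₁)
α = ln(34.2/17.6) / ln(141.0/20.0) = ln(1.9432) / ln(7.0500)
  = 0.66433 / 1.95303 = 0.34015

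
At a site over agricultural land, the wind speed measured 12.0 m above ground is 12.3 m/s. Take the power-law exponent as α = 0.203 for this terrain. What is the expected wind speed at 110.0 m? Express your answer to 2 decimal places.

19.29 m/s

Power-law profile: V₂ = V₁ · (z₂/z₁)^α
V₂ = 12.3 × (110.0/12.0)^0.203 = 12.3 × (9.1667)^0.203
    = 12.3 × 1.5679 = 19.2856 m/s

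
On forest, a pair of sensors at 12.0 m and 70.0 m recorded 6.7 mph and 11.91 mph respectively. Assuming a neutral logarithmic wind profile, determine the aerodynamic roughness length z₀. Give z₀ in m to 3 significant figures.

z₀ ≈ 1.24 m

Log law: V(z) ∝ ln(z/z₀). With r = V₁/V₂ = 6.7/11.91 = 0.56255,
r · ln(z₂/z₀) = ln(z₁/z₀) ⇒ ln z₀ = (ln z₁ − r·ln z₂)/(1 − r)
ln z₀ = (2.48491 − 0.56255×4.24850) / 0.43745 = 0.2170
z₀ = exp(0.2170) = 1.242 m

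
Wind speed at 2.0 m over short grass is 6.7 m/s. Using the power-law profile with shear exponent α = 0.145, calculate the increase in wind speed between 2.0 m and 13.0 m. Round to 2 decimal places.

Power law: V₂ = V₁ · (z₂/z₁)^α = 6.7 × (6.5000)^0.145 = 8.7892 m/s
ΔV = 8.7892 − 6.7 = 2.0892 m/s

2.09 m/s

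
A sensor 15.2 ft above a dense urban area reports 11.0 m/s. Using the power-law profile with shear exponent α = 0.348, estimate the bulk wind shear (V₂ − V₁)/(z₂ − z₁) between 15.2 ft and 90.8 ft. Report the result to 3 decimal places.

Power law: V₂ = V₁ · (z₂/z₁)^α = 11.0 × (5.9737)^0.348 = 20.4892 m/s
ΔV/Δz = (20.4892 − 11.0)/(90.8 − 15.2) = 9.4892/75.6000 = 0.12552 m/s/ft

0.126 m/s/ft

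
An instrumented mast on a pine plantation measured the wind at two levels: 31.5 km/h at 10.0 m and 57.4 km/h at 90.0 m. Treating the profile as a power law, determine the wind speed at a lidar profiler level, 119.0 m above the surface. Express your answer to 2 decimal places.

61.95 km/h

First find α: α = ln(V₂/V₁)/ln(z₂/z₁) = ln(57.4/31.5)/ln(90.0/10.0) = 0.60006/2.19722 = 0.2731
Extrapolate from 90.0 m to 119.0 m: V₃ = 57.4 × (119.0/90.0)^0.2731 = 57.4 × 1.0793 = 61.9498 km/h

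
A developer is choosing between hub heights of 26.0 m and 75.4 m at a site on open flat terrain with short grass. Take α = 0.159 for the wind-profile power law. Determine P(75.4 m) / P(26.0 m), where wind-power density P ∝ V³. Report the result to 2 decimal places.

Speed ratio: V_B/V_A = (z_B/z_A)^α = (75.4/26.0)^0.159 = (2.9000)^0.159 = 1.18446
Power-density ratio: P_B/P_A = (V_B/V_A)³ = (1.18446)³ = 1.66174

1.66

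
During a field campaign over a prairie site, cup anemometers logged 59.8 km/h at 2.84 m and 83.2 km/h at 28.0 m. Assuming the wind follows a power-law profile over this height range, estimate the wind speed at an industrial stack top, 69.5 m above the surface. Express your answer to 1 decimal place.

First find α: α = ln(V₂/V₁)/ln(z₂/z₁) = ln(83.2/59.8)/ln(28.0/2.84) = 0.33024/2.28840 = 0.1443
Extrapolate from 28.0 m to 69.5 m: V₃ = 83.2 × (69.5/28.0)^0.1443 = 83.2 × 1.1402 = 94.8640 km/h

94.9 km/h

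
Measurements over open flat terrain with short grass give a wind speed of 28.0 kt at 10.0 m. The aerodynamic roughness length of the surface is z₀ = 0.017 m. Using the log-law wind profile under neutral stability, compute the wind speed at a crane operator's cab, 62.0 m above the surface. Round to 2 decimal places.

Log law: V(z) ∝ ln(z/z₀), so V₂/V₁ = ln(z₂/z₀) / ln(z₁/z₀).
ln(62.0/0.017) = 8.2017, ln(10.0/0.017) = 6.3771
V₂ = 28.0 × 8.2017/6.3771 = 28.0 × 1.2861 = 36.0110 kt

36.01 kt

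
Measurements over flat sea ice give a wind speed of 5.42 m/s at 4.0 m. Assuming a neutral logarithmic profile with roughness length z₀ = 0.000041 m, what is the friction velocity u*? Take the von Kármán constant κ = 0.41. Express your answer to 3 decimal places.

u* ≈ 0.193 m/s

Log law: V(z) = (u*/κ) · ln(z/z₀) ⇒ u* = κ · V / ln(z/z₀)
u* = 0.41 × 5.42 / ln(4.0/0.000041) = 0.41 × 5.42 / 11.4882
   = 2.2222 / 11.4882 = 0.1934 m/s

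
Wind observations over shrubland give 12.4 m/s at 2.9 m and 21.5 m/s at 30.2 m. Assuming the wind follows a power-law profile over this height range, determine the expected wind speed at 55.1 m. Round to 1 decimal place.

First find α: α = ln(V₂/V₁)/ln(z₂/z₁) = ln(21.5/12.4)/ln(30.2/2.9) = 0.55036/2.34313 = 0.2349
Extrapolate from 30.2 m to 55.1 m: V₃ = 21.5 × (55.1/30.2)^0.2349 = 21.5 × 1.1517 = 24.7615 m/s

24.8 m/s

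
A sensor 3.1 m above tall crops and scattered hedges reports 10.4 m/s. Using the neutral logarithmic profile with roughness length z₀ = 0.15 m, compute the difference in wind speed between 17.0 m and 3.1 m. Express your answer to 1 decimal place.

Log law: V₂ = V₁ · ln(z₂/z₀)/ln(z₁/z₀) = 10.4 × 4.7303/3.0285 = 16.2441 m/s
ΔV = 16.2441 − 10.4 = 5.8441 m/s

5.8 m/s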